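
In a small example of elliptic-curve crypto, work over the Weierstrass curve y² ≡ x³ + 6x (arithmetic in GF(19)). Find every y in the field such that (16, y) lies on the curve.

none

x³ + 6x + 0 = 4192 ≡ 12 (mod 19).
12 is a non-residue mod 19; no y exists.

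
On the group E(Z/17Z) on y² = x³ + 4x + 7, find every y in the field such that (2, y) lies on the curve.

x³ + 4x + 7 = 23 ≡ 6 (mod 17).
6 is a non-residue mod 17; no y exists.

none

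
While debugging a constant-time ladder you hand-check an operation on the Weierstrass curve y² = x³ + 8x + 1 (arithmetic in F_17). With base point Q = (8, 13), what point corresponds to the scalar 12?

(7, 14)

Repeated addition: build up to 12Q.
2Q: tangent at (8, 13): λ = (3·8² + 8)/(2·13) ≡ 13/9. 9⁻¹ ≡ 2 (mod 17), so λ ≡ 13·2 ≡ 9.
  x = λ² - 8 - 8 = 81 - 16 ≡ 14; y = λ·(8 - 14) - 13 ≡ 1. → (14, 1)
3Q: (14, 1) + (8, 13). λ = (13 - 1)/(8 - 14) ≡ 12/11 mod 17. 11⁻¹ ≡ 14 (mod 17) since 11·14 = 154 ≡ 1, so λ ≡ 15.
  x = λ² - 14 - 8 = 225 - 22 ≡ 16; y = λ·(14 - 16) - 1 ≡ 3. → (16, 3)
4Q: (16, 3) + (8, 13). λ = (13 - 3)/(8 - 16) ≡ 10/9 mod 17. 9⁻¹ ≡ 2 (mod 17) since 9·2 = 18 ≡ 1, so λ ≡ 3.
  x = λ² - 16 - 8 = 9 - 24 ≡ 2; y = λ·(16 - 2) - 3 ≡ 5. → (2, 5)
5Q: (2, 5) + (8, 13). λ = (13 - 5)/(8 - 2) ≡ 8/6 mod 17. 6⁻¹ ≡ 3 (mod 17), so λ ≡ 7.
  x = λ² - 2 - 8 = 49 - 10 ≡ 5; y = λ·(2 - 5) - 5 ≡ 8. → (5, 8)
6Q: (5, 8) + (8, 13). λ = (13 - 8)/(8 - 5) ≡ 5/3 mod 17. 3⁻¹ ≡ 6 (mod 17), so λ ≡ 13.
  x = λ² - 5 - 8 = 169 - 13 ≡ 3; y = λ·(5 - 3) - 8 ≡ 1. → (3, 1)
7Q: (3, 1) + (8, 13). λ = (13 - 1)/(8 - 3) ≡ 12/5 mod 17. 5⁻¹ ≡ 7 (mod 17), so λ ≡ 16.
  x = λ² - 3 - 8 = 256 - 11 ≡ 7; y = λ·(3 - 7) - 1 ≡ 3. → (7, 3)
8Q: (7, 3) + (8, 13). λ = (13 - 3)/(8 - 7) ≡ 10/1 mod 17. 1⁻¹ ≡ 1 (mod 17), so λ ≡ 10.
  x = λ² - 7 - 8 = 100 - 15 ≡ 0; y = λ·(7 - 0) - 3 ≡ 16. → (0, 16)
9Q: (0, 16) + (8, 13). λ = (13 - 16)/(8 - 0) ≡ 14/8 mod 17. 8⁻¹ ≡ 15 (mod 17) since 8·15 = 120 ≡ 1, so λ ≡ 6.
  x = λ² - 0 - 8 = 36 - 8 ≡ 11; y = λ·(0 - 11) - 16 ≡ 3. → (11, 3)
10Q: (11, 3) + (8, 13). λ = (13 - 3)/(8 - 11) ≡ 10/14 mod 17. 14⁻¹ ≡ 11 (mod 17) since 14·11 = 154 ≡ 1, so λ ≡ 8.
  x = λ² - 11 - 8 = 64 - 19 ≡ 11; y = λ·(11 - 11) - 3 ≡ 14. → (11, 14)
11Q: (11, 14) + (8, 13). λ = (13 - 14)/(8 - 11) ≡ 16/14 mod 17. 14⁻¹ ≡ 11 (mod 17), so λ ≡ 6.
  x = λ² - 11 - 8 = 36 - 19 ≡ 0; y = λ·(11 - 0) - 14 ≡ 1. → (0, 1)
12Q: (0, 1) + (8, 13). λ = (13 - 1)/(8 - 0) ≡ 12/8 mod 17. 8⁻¹ ≡ 15 (mod 17), so λ ≡ 10.
  x = λ² - 0 - 8 = 100 - 8 ≡ 7; y = λ·(0 - 7) - 1 ≡ 14. → (7, 14)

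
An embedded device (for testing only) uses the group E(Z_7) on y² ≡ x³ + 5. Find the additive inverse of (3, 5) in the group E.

-(3, 5) = (3, -5 mod 7) = (3, 2).

(3, 2)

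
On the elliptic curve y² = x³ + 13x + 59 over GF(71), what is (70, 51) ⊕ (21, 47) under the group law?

(17, 62)

(70, 51) + (21, 47). λ = (47 - 51)/(21 - 70) ≡ 67/22 mod 71. 22⁻¹ ≡ 42 (mod 71), so λ ≡ 45.
  x = λ² - 70 - 21 = 2025 - 91 ≡ 17; y = λ·(70 - 17) - 51 ≡ 62. → (17, 62)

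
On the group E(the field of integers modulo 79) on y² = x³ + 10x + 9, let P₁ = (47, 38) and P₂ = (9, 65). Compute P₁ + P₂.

(47, 38) + (9, 65). λ = (65 - 38)/(9 - 47) ≡ 27/41 mod 79. 41⁻¹ ≡ 27 (mod 79) since 41·27 = 1107 ≡ 1, so λ ≡ 18.
  x = λ² - 47 - 9 = 324 - 56 ≡ 31; y = λ·(47 - 31) - 38 ≡ 13. → (31, 13)

(31, 13)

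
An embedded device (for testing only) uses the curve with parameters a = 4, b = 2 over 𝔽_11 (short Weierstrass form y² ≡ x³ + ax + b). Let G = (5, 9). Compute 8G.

(4, 7)

Repeated addition: build up to 8G.
2G: tangent at (5, 9): λ = (3·5² + 4)/(2·9) ≡ 2/7. 7⁻¹ ≡ 8 (mod 11), so λ ≡ 2·8 ≡ 5.
  x = λ² - 5 - 5 = 25 - 10 ≡ 4; y = λ·(5 - 4) - 9 ≡ 7. → (4, 7)
3G: (4, 7) + (5, 9). λ = (9 - 7)/(5 - 4) ≡ 2/1 mod 11. 1⁻¹ ≡ 1 (mod 11), so λ ≡ 2.
  x = λ² - 4 - 5 = 4 - 9 ≡ 6; y = λ·(4 - 6) - 7 ≡ 0. → (6, 0)
4G: (6, 0) + (5, 9). λ = (9 - 0)/(5 - 6) ≡ 9/10 mod 11. 10⁻¹ ≡ 10 (mod 11), so λ ≡ 2.
  x = λ² - 6 - 5 = 4 - 11 ≡ 4; y = λ·(6 - 4) - 0 ≡ 4. → (4, 4)
5G: (4, 4) + (5, 9). λ = (9 - 4)/(5 - 4) ≡ 5/1 mod 11. 1⁻¹ ≡ 1 (mod 11), so λ ≡ 5.
  x = λ² - 4 - 5 = 25 - 9 ≡ 5; y = λ·(4 - 5) - 4 ≡ 2. → (5, 2)
6G: (5, 2) + (5, 9): same x and y₁ ≡ -y₂, so the sum is the point at infinity.
7G: the point at infinity + (5, 9) = (5, 9) (identity).
8G: tangent at (5, 9): λ = (3·5² + 4)/(2·9) ≡ 2/7. 7⁻¹ ≡ 8 (mod 11), so λ ≡ 2·8 ≡ 5.
  x = λ² - 5 - 5 = 25 - 10 ≡ 4; y = λ·(5 - 4) - 9 ≡ 7. → (4, 7)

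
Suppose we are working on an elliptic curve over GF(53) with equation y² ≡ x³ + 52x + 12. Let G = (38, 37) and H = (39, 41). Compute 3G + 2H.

First 3G:
Repeated addition: build up to 3G.
2G: tangent at (38, 37): λ = (3·38² + 52)/(2·37) ≡ 38/21. 21⁻¹ ≡ 48 (mod 53), so λ ≡ 38·48 ≡ 22.
  x = λ² - 38 - 38 = 484 - 76 ≡ 37; y = λ·(38 - 37) - 37 ≡ 38. → (37, 38)
3G: (37, 38) + (38, 37). λ = (37 - 38)/(38 - 37) ≡ 52/1 mod 53. 1⁻¹ ≡ 1 (mod 53) since 1·1 = 1 ≡ 1, so λ ≡ 52.
  x = λ² - 37 - 38 = 2704 - 75 ≡ 32; y = λ·(37 - 32) - 38 ≡ 10. → (32, 10)
3G = (32, 10).
Next 2H:
Repeated addition: build up to 2H.
2H: tangent at (39, 41): λ = (3·39² + 52)/(2·41) ≡ 4/29. 29⁻¹ ≡ 11 (mod 53), so λ ≡ 4·11 ≡ 44.
  x = λ² - 39 - 39 = 1936 - 78 ≡ 3; y = λ·(39 - 3) - 41 ≡ 6. → (3, 6)
2H = (3, 6).
Finally 3G + 2H:
(32, 10) + (3, 6). λ = (6 - 10)/(3 - 32) ≡ 49/24 mod 53. 24⁻¹ ≡ 42 (mod 53) since 24·42 = 1008 ≡ 1, so λ ≡ 44.
  x = λ² - 32 - 3 = 1936 - 35 ≡ 46; y = λ·(32 - 46) - 10 ≡ 10. → (46, 10)

(46, 10)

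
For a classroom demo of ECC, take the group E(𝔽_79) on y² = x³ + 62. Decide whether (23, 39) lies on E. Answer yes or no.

y² = 39² ≡ 20; x³ + 0x + 62 = 12229 ≡ 63 (mod 79). 20 ≠ 63.

no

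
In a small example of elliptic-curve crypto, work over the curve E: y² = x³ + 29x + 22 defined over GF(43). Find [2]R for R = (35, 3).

(17, 15)

tangent at (35, 3): λ = (3·35² + 29)/(2·3) ≡ 6/6. 6⁻¹ ≡ 36 (mod 43), so λ ≡ 6·36 ≡ 1.
  x = λ² - 35 - 35 = 1 - 70 ≡ 17; y = λ·(35 - 17) - 3 ≡ 15. → (17, 15)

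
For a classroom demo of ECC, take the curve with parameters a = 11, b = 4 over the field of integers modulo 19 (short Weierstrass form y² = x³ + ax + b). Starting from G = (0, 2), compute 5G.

(3, 11)

Double-and-add on 5 = (101)₂. Start with G = (0, 2) for the leading 1-bit.
double: tangent at (0, 2): λ = (3·0² + 11)/(2·2) ≡ 11/4. 4⁻¹ ≡ 5 (mod 19) since 4·5 = 20 ≡ 1, so λ ≡ 11·5 ≡ 17.
  x = λ² - 0 - 0 = 289 - 0 ≡ 4; y = λ·(0 - 4) - 2 ≡ 6. → (4, 6)
double: tangent at (4, 6): λ = (3·4² + 11)/(2·6) ≡ 2/12. 12⁻¹ ≡ 8 (mod 19), so λ ≡ 2·8 ≡ 16.
  x = λ² - 4 - 4 = 256 - 8 ≡ 1; y = λ·(4 - 1) - 6 ≡ 4. → (1, 4)
add G: (1, 4) + (0, 2). λ = (2 - 4)/(0 - 1) ≡ 17/18 mod 19. 18⁻¹ ≡ 18 (mod 19), so λ ≡ 2.
  x = λ² - 1 - 0 = 4 - 1 ≡ 3; y = λ·(1 - 3) - 4 ≡ 11. → (3, 11)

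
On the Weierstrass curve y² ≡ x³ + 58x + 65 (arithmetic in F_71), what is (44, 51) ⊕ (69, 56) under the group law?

(12, 69)

(44, 51) + (69, 56). λ = (56 - 51)/(69 - 44) ≡ 5/25 mod 71. 25⁻¹ ≡ 54 (mod 71) since 25·54 = 1350 ≡ 1, so λ ≡ 57.
  x = λ² - 44 - 69 = 3249 - 113 ≡ 12; y = λ·(44 - 12) - 51 ≡ 69. → (12, 69)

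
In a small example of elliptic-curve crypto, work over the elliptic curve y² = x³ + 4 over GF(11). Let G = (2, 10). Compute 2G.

(10, 5)

tangent at (2, 10): λ = (3·2² + 0)/(2·10) ≡ 1/9. 9⁻¹ ≡ 5 (mod 11) since 9·5 = 45 ≡ 1, so λ ≡ 1·5 ≡ 5.
  x = λ² - 2 - 2 = 25 - 4 ≡ 10; y = λ·(2 - 10) - 10 ≡ 5. → (10, 5)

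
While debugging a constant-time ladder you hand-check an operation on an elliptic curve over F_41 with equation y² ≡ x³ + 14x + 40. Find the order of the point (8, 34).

2P: tangent at (8, 34): λ = (3·8² + 14)/(2·34) ≡ 1/27. 27⁻¹ ≡ 38 (mod 41), so λ ≡ 1·38 ≡ 38.
  x = λ² - 8 - 8 = 1444 - 16 ≡ 34; y = λ·(8 - 34) - 34 ≡ 3. → (34, 3)
3P: (34, 3) + (8, 34). λ = (34 - 3)/(8 - 34) ≡ 31/15 mod 41. 15⁻¹ ≡ 11 (mod 41) since 15·11 = 165 ≡ 1, so λ ≡ 13.
  x = λ² - 34 - 8 = 169 - 42 ≡ 4; y = λ·(34 - 4) - 3 ≡ 18. → (4, 18)
4P: (4, 18) + (8, 34). λ = (34 - 18)/(8 - 4) ≡ 16/4 mod 41. 4⁻¹ ≡ 31 (mod 41), so λ ≡ 4.
  x = λ² - 4 - 8 = 16 - 12 ≡ 4; y = λ·(4 - 4) - 18 ≡ 23. → (4, 23)
5P: (4, 23) + (8, 34). λ = (34 - 23)/(8 - 4) ≡ 11/4 mod 41. 4⁻¹ ≡ 31 (mod 41), so λ ≡ 13.
  x = λ² - 4 - 8 = 169 - 12 ≡ 34; y = λ·(4 - 34) - 23 ≡ 38. → (34, 38)
6P: (34, 38) + (8, 34). λ = (34 - 38)/(8 - 34) ≡ 37/15 mod 41. 15⁻¹ ≡ 11 (mod 41) since 15·11 = 165 ≡ 1, so λ ≡ 38.
  x = λ² - 34 - 8 = 1444 - 42 ≡ 8; y = λ·(34 - 8) - 38 ≡ 7. → (8, 7)
7P: (8, 7) + (8, 34): same x and y₁ ≡ -y₂, so the sum is O.
7P = O, so the order is 7.

7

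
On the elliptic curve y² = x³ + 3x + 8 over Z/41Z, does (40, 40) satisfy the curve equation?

y² = 40² ≡ 1; x³ + 3x + 8 = 64128 ≡ 4 (mod 41). 1 ≠ 4.

no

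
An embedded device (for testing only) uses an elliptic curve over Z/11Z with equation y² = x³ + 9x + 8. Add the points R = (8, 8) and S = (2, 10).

(6, 6)

(8, 8) + (2, 10). λ = (10 - 8)/(2 - 8) ≡ 2/5 mod 11. 5⁻¹ ≡ 9 (mod 11), so λ ≡ 7.
  x = λ² - 8 - 2 = 49 - 10 ≡ 6; y = λ·(8 - 6) - 8 ≡ 6. → (6, 6)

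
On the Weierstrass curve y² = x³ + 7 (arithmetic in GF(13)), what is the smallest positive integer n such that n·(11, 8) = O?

7

2P: tangent at (11, 8): λ = (3·11² + 0)/(2·8) ≡ 12/3. 3⁻¹ ≡ 9 (mod 13) since 3·9 = 27 ≡ 1, so λ ≡ 12·9 ≡ 4.
  x = λ² - 11 - 11 = 16 - 22 ≡ 7; y = λ·(11 - 7) - 8 ≡ 8. → (7, 8)
3P: (7, 8) + (11, 8). λ = (8 - 8)/(11 - 7) ≡ 0/4 mod 13. 4⁻¹ ≡ 10 (mod 13) since 4·10 = 40 ≡ 1, so λ ≡ 0.
  x = λ² - 7 - 11 = 0 - 18 ≡ 8; y = λ·(7 - 8) - 8 ≡ 5. → (8, 5)
4P: (8, 5) + (11, 8). λ = (8 - 5)/(11 - 8) ≡ 3/3 mod 13. 3⁻¹ ≡ 9 (mod 13) since 3·9 = 27 ≡ 1, so λ ≡ 1.
  x = λ² - 8 - 11 = 1 - 19 ≡ 8; y = λ·(8 - 8) - 5 ≡ 8. → (8, 8)
5P: (8, 8) + (11, 8). λ = (8 - 8)/(11 - 8) ≡ 0/3 mod 13. 3⁻¹ ≡ 9 (mod 13) since 3·9 = 27 ≡ 1, so λ ≡ 0.
  x = λ² - 8 - 11 = 0 - 19 ≡ 7; y = λ·(8 - 7) - 8 ≡ 5. → (7, 5)
6P: (7, 5) + (11, 8). λ = (8 - 5)/(11 - 7) ≡ 3/4 mod 13. 4⁻¹ ≡ 10 (mod 13) since 4·10 = 40 ≡ 1, so λ ≡ 4.
  x = λ² - 7 - 11 = 16 - 18 ≡ 11; y = λ·(7 - 11) - 5 ≡ 5. → (11, 5)
7P: (11, 5) + (11, 8): same x and y₁ ≡ -y₂, so the sum is O.
7P = O, so the order is 7.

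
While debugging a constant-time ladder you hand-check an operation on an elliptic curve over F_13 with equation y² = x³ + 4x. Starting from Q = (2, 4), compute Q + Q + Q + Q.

O

Repeated addition: build up to 4Q.
2Q: tangent at (2, 4): λ = (3·2² + 4)/(2·4) ≡ 3/8. 8⁻¹ ≡ 5 (mod 13) since 8·5 = 40 ≡ 1, so λ ≡ 3·5 ≡ 2.
  x = λ² - 2 - 2 = 4 - 4 ≡ 0; y = λ·(2 - 0) - 4 ≡ 0. → (0, 0)
3Q: (0, 0) + (2, 4). λ = (4 - 0)/(2 - 0) ≡ 4/2 mod 13. 2⁻¹ ≡ 7 (mod 13), so λ ≡ 2.
  x = λ² - 0 - 2 = 4 - 2 ≡ 2; y = λ·(0 - 2) - 0 ≡ 9. → (2, 9)
4Q: (2, 9) + (2, 4): same x and y₁ ≡ -y₂, so the sum is ∞.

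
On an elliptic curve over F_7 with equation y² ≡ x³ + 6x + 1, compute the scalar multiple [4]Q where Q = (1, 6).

(3, 5)

Double-and-add on 4 = (100)₂. Start with Q = (1, 6) for the leading 1-bit.
double: tangent at (1, 6): λ = (3·1² + 6)/(2·6) ≡ 2/5. 5⁻¹ ≡ 3 (mod 7) since 5·3 = 15 ≡ 1, so λ ≡ 2·3 ≡ 6.
  x = λ² - 1 - 1 = 36 - 2 ≡ 6; y = λ·(1 - 6) - 6 ≡ 6. → (6, 6)
double: tangent at (6, 6): λ = (3·6² + 6)/(2·6) ≡ 2/5. 5⁻¹ ≡ 3 (mod 7), so λ ≡ 2·3 ≡ 6.
  x = λ² - 6 - 6 = 36 - 12 ≡ 3; y = λ·(6 - 3) - 6 ≡ 5. → (3, 5)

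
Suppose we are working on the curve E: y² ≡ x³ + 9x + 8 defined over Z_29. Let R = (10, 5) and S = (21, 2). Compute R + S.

(23, 17)

(10, 5) + (21, 2). λ = (2 - 5)/(21 - 10) ≡ 26/11 mod 29. 11⁻¹ ≡ 8 (mod 29) since 11·8 = 88 ≡ 1, so λ ≡ 5.
  x = λ² - 10 - 21 = 25 - 31 ≡ 23; y = λ·(10 - 23) - 5 ≡ 17. → (23, 17)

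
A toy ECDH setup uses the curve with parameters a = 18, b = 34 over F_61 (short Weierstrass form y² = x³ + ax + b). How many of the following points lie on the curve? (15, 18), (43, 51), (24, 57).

3

(15, 18): 18² ≡ 19, rhs ≡ 19 → on.
(43, 51): 51² ≡ 39, rhs ≡ 39 → on.
(24, 57): 57² ≡ 16, rhs ≡ 16 → on.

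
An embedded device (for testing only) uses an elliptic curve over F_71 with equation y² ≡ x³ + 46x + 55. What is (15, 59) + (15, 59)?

tangent at (15, 59): λ = (3·15² + 46)/(2·59) ≡ 11/47. 47⁻¹ ≡ 68 (mod 71), so λ ≡ 11·68 ≡ 38.
  x = λ² - 15 - 15 = 1444 - 30 ≡ 65; y = λ·(15 - 65) - 59 ≡ 29. → (65, 29)

(65, 29)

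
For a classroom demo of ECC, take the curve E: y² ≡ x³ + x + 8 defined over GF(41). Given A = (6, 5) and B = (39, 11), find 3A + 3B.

First 3A:
Repeated addition: build up to 3A.
2A: tangent at (6, 5): λ = (3·6² + 1)/(2·5) ≡ 27/10. 10⁻¹ ≡ 37 (mod 41), so λ ≡ 27·37 ≡ 15.
  x = λ² - 6 - 6 = 225 - 12 ≡ 8; y = λ·(6 - 8) - 5 ≡ 6. → (8, 6)
3A: (8, 6) + (6, 5). λ = (5 - 6)/(6 - 8) ≡ 40/39 mod 41. 39⁻¹ ≡ 20 (mod 41), so λ ≡ 21.
  x = λ² - 8 - 6 = 441 - 14 ≡ 17; y = λ·(8 - 17) - 6 ≡ 10. → (17, 10)
3A = (17, 10).
Next 3B:
Repeated addition: build up to 3B.
2B: tangent at (39, 11): λ = (3·39² + 1)/(2·11) ≡ 13/22. 22⁻¹ ≡ 28 (mod 41), so λ ≡ 13·28 ≡ 36.
  x = λ² - 39 - 39 = 1296 - 78 ≡ 29; y = λ·(39 - 29) - 11 ≡ 21. → (29, 21)
3B: (29, 21) + (39, 11). λ = (11 - 21)/(39 - 29) ≡ 31/10 mod 41. 10⁻¹ ≡ 37 (mod 41), so λ ≡ 40.
  x = λ² - 29 - 39 = 1600 - 68 ≡ 15; y = λ·(29 - 15) - 21 ≡ 6. → (15, 6)
3B = (15, 6).
Finally 3A + 3B:
(17, 10) + (15, 6). λ = (6 - 10)/(15 - 17) ≡ 37/39 mod 41. 39⁻¹ ≡ 20 (mod 41), so λ ≡ 2.
  x = λ² - 17 - 15 = 4 - 32 ≡ 13; y = λ·(17 - 13) - 10 ≡ 39. → (13, 39)

(13, 39)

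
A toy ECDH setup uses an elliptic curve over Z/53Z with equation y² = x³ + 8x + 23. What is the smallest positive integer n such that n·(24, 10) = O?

2P: tangent at (24, 10): λ = (3·24² + 8)/(2·10) ≡ 40/20. 20⁻¹ ≡ 8 (mod 53), so λ ≡ 40·8 ≡ 2.
  x = λ² - 24 - 24 = 4 - 48 ≡ 9; y = λ·(24 - 9) - 10 ≡ 20. → (9, 20)
3P: (9, 20) + (24, 10). λ = (10 - 20)/(24 - 9) ≡ 43/15 mod 53. 15⁻¹ ≡ 46 (mod 53) since 15·46 = 690 ≡ 1, so λ ≡ 17.
  x = λ² - 9 - 24 = 289 - 33 ≡ 44; y = λ·(9 - 44) - 20 ≡ 21. → (44, 21)
4P: (44, 21) + (24, 10). λ = (10 - 21)/(24 - 44) ≡ 42/33 mod 53. 33⁻¹ ≡ 45 (mod 53), so λ ≡ 35.
  x = λ² - 44 - 24 = 1225 - 68 ≡ 44; y = λ·(44 - 44) - 21 ≡ 32. → (44, 32)
5P: (44, 32) + (24, 10). λ = (10 - 32)/(24 - 44) ≡ 31/33 mod 53. 33⁻¹ ≡ 45 (mod 53) since 33·45 = 1485 ≡ 1, so λ ≡ 17.
  x = λ² - 44 - 24 = 289 - 68 ≡ 9; y = λ·(44 - 9) - 32 ≡ 33. → (9, 33)
6P: (9, 33) + (24, 10). λ = (10 - 33)/(24 - 9) ≡ 30/15 mod 53. 15⁻¹ ≡ 46 (mod 53), so λ ≡ 2.
  x = λ² - 9 - 24 = 4 - 33 ≡ 24; y = λ·(9 - 24) - 33 ≡ 43. → (24, 43)
7P: (24, 43) + (24, 10): same x and y₁ ≡ -y₂, so the sum is O.
7P = O, so the order is 7.

7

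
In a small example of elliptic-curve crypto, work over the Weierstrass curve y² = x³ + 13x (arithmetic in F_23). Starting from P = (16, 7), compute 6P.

O

Repeated addition: build up to 6P.
2P: tangent at (16, 7): λ = (3·16² + 13)/(2·7) ≡ 22/14. 14⁻¹ ≡ 5 (mod 23), so λ ≡ 22·5 ≡ 18.
  x = λ² - 16 - 16 = 324 - 32 ≡ 16; y = λ·(16 - 16) - 7 ≡ 16. → (16, 16)
3P: (16, 16) + (16, 7): same x and y₁ ≡ -y₂, so the sum is 𝒪.
4P: 𝒪 + (16, 7) = (16, 7) (identity).
5P: tangent at (16, 7): λ = (3·16² + 13)/(2·7) ≡ 22/14. 14⁻¹ ≡ 5 (mod 23), so λ ≡ 22·5 ≡ 18.
  x = λ² - 16 - 16 = 324 - 32 ≡ 16; y = λ·(16 - 16) - 7 ≡ 16. → (16, 16)
6P: (16, 16) + (16, 7): same x and y₁ ≡ -y₂, so the sum is 𝒪.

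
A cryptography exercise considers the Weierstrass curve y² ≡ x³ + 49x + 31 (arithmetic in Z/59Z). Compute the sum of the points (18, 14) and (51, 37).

(38, 40)

(18, 14) + (51, 37). λ = (37 - 14)/(51 - 18) ≡ 23/33 mod 59. 33⁻¹ ≡ 34 (mod 59), so λ ≡ 15.
  x = λ² - 18 - 51 = 225 - 69 ≡ 38; y = λ·(18 - 38) - 14 ≡ 40. → (38, 40)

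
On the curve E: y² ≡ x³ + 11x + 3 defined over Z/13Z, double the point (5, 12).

(6, 5)

tangent at (5, 12): λ = (3·5² + 11)/(2·12) ≡ 8/11. 11⁻¹ ≡ 6 (mod 13) since 11·6 = 66 ≡ 1, so λ ≡ 8·6 ≡ 9.
  x = λ² - 5 - 5 = 81 - 10 ≡ 6; y = λ·(5 - 6) - 12 ≡ 5. → (6, 5)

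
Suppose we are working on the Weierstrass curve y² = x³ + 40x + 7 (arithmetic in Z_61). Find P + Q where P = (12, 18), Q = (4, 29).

(4, 32)

(12, 18) + (4, 29). λ = (29 - 18)/(4 - 12) ≡ 11/53 mod 61. 53⁻¹ ≡ 38 (mod 61), so λ ≡ 52.
  x = λ² - 12 - 4 = 2704 - 16 ≡ 4; y = λ·(12 - 4) - 18 ≡ 32. → (4, 32)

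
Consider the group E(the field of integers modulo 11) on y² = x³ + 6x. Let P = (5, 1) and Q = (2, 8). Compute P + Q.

(5, 1) + (2, 8). λ = (8 - 1)/(2 - 5) ≡ 7/8 mod 11. 8⁻¹ ≡ 7 (mod 11), so λ ≡ 5.
  x = λ² - 5 - 2 = 25 - 7 ≡ 7; y = λ·(5 - 7) - 1 ≡ 0. → (7, 0)

(7, 0)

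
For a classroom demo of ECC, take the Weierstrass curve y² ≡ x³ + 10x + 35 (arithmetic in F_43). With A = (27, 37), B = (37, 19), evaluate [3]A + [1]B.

First 3A:
Repeated addition: build up to 3A.
2A: tangent at (27, 37): λ = (3·27² + 10)/(2·37) ≡ 4/31. 31⁻¹ ≡ 25 (mod 43) since 31·25 = 775 ≡ 1, so λ ≡ 4·25 ≡ 14.
  x = λ² - 27 - 27 = 196 - 54 ≡ 13; y = λ·(27 - 13) - 37 ≡ 30. → (13, 30)
3A: (13, 30) + (27, 37). λ = (37 - 30)/(27 - 13) ≡ 7/14 mod 43. 14⁻¹ ≡ 40 (mod 43) since 14·40 = 560 ≡ 1, so λ ≡ 22.
  x = λ² - 13 - 27 = 484 - 40 ≡ 14; y = λ·(13 - 14) - 30 ≡ 34. → (14, 34)
3A = (14, 34).
Finally 3A + B:
(14, 34) + (37, 19). λ = (19 - 34)/(37 - 14) ≡ 28/23 mod 43. 23⁻¹ ≡ 15 (mod 43) since 23·15 = 345 ≡ 1, so λ ≡ 33.
  x = λ² - 14 - 37 = 1089 - 51 ≡ 6; y = λ·(14 - 6) - 34 ≡ 15. → (6, 15)

(6, 15)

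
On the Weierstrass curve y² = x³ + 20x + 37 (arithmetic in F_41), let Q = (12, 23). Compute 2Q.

tangent at (12, 23): λ = (3·12² + 20)/(2·23) ≡ 1/5. 5⁻¹ ≡ 33 (mod 41), so λ ≡ 1·33 ≡ 33.
  x = λ² - 12 - 12 = 1089 - 24 ≡ 40; y = λ·(12 - 40) - 23 ≡ 37. → (40, 37)

(40, 37)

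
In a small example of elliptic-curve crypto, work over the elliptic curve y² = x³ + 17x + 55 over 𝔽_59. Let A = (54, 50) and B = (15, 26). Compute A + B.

(54, 50) + (15, 26). λ = (26 - 50)/(15 - 54) ≡ 35/20 mod 59. 20⁻¹ ≡ 3 (mod 59) since 20·3 = 60 ≡ 1, so λ ≡ 46.
  x = λ² - 54 - 15 = 2116 - 69 ≡ 41; y = λ·(54 - 41) - 50 ≡ 17. → (41, 17)

(41, 17)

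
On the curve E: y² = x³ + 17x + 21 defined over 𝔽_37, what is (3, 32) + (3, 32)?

tangent at (3, 32): λ = (3·3² + 17)/(2·32) ≡ 7/27. 27⁻¹ ≡ 11 (mod 37), so λ ≡ 7·11 ≡ 3.
  x = λ² - 3 - 3 = 9 - 6 ≡ 3; y = λ·(3 - 3) - 32 ≡ 5. → (3, 5)

(3, 5)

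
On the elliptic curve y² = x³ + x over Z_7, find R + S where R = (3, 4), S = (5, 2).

(0, 0)

(3, 4) + (5, 2). λ = (2 - 4)/(5 - 3) ≡ 5/2 mod 7. 2⁻¹ ≡ 4 (mod 7) since 2·4 = 8 ≡ 1, so λ ≡ 6.
  x = λ² - 3 - 5 = 36 - 8 ≡ 0; y = λ·(3 - 0) - 4 ≡ 0. → (0, 0)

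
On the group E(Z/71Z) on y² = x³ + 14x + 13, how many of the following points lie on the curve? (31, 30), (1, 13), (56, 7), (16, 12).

2

(31, 30): 30² ≡ 48, rhs ≡ 63 → off.
(1, 13): 13² ≡ 27, rhs ≡ 28 → off.
(56, 7): 7² ≡ 49, rhs ≡ 49 → on.
(16, 12): 12² ≡ 2, rhs ≡ 2 → on.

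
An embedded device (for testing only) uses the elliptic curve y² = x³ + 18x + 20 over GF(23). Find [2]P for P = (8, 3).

(13, 6)

tangent at (8, 3): λ = (3·8² + 18)/(2·3) ≡ 3/6. 6⁻¹ ≡ 4 (mod 23) since 6·4 = 24 ≡ 1, so λ ≡ 3·4 ≡ 12.
  x = λ² - 8 - 8 = 144 - 16 ≡ 13; y = λ·(8 - 13) - 3 ≡ 6. → (13, 6)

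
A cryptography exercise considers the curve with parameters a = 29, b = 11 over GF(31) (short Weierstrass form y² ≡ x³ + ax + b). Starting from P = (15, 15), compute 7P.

(12, 17)

Double-and-add on 7 = (111)₂. Start with P = (15, 15) for the leading 1-bit.
double: tangent at (15, 15): λ = (3·15² + 29)/(2·15) ≡ 22/30. 30⁻¹ ≡ 30 (mod 31) since 30·30 = 900 ≡ 1, so λ ≡ 22·30 ≡ 9.
  x = λ² - 15 - 15 = 81 - 30 ≡ 20; y = λ·(15 - 20) - 15 ≡ 2. → (20, 2)
add P: (20, 2) + (15, 15). λ = (15 - 2)/(15 - 20) ≡ 13/26 mod 31. 26⁻¹ ≡ 6 (mod 31), so λ ≡ 16.
  x = λ² - 20 - 15 = 256 - 35 ≡ 4; y = λ·(20 - 4) - 2 ≡ 6. → (4, 6)
double: tangent at (4, 6): λ = (3·4² + 29)/(2·6) ≡ 15/12. 12⁻¹ ≡ 13 (mod 31) since 12·13 = 156 ≡ 1, so λ ≡ 15·13 ≡ 9.
  x = λ² - 4 - 4 = 81 - 8 ≡ 11; y = λ·(4 - 11) - 6 ≡ 24. → (11, 24)
add P: (11, 24) + (15, 15). λ = (15 - 24)/(15 - 11) ≡ 22/4 mod 31. 4⁻¹ ≡ 8 (mod 31), so λ ≡ 21.
  x = λ² - 11 - 15 = 441 - 26 ≡ 12; y = λ·(11 - 12) - 24 ≡ 17. → (12, 17)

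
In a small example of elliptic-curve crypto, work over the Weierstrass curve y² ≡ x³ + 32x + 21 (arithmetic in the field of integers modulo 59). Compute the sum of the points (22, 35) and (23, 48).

(22, 35) + (23, 48). λ = (48 - 35)/(23 - 22) ≡ 13/1 mod 59. 1⁻¹ ≡ 1 (mod 59) since 1·1 = 1 ≡ 1, so λ ≡ 13.
  x = λ² - 22 - 23 = 169 - 45 ≡ 6; y = λ·(22 - 6) - 35 ≡ 55. → (6, 55)

(6, 55)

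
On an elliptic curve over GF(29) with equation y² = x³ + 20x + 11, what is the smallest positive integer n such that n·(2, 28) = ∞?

8

2P: tangent at (2, 28): λ = (3·2² + 20)/(2·28) ≡ 3/27. 27⁻¹ ≡ 14 (mod 29), so λ ≡ 3·14 ≡ 13.
  x = λ² - 2 - 2 = 169 - 4 ≡ 20; y = λ·(2 - 20) - 28 ≡ 28. → (20, 28)
3P: (20, 28) + (2, 28). λ = (28 - 28)/(2 - 20) ≡ 0/11 mod 29. 11⁻¹ ≡ 8 (mod 29) since 11·8 = 88 ≡ 1, so λ ≡ 0.
  x = λ² - 20 - 2 = 0 - 22 ≡ 7; y = λ·(20 - 7) - 28 ≡ 1. → (7, 1)
4P: (7, 1) + (2, 28). λ = (28 - 1)/(2 - 7) ≡ 27/24 mod 29. 24⁻¹ ≡ 23 (mod 29), so λ ≡ 12.
  x = λ² - 7 - 2 = 144 - 9 ≡ 19; y = λ·(7 - 19) - 1 ≡ 0. → (19, 0)
5P: (19, 0) + (2, 28). λ = (28 - 0)/(2 - 19) ≡ 28/12 mod 29. 12⁻¹ ≡ 17 (mod 29), so λ ≡ 12.
  x = λ² - 19 - 2 = 144 - 21 ≡ 7; y = λ·(19 - 7) - 0 ≡ 28. → (7, 28)
6P: (7, 28) + (2, 28). λ = (28 - 28)/(2 - 7) ≡ 0/24 mod 29. 24⁻¹ ≡ 23 (mod 29) since 24·23 = 552 ≡ 1, so λ ≡ 0.
  x = λ² - 7 - 2 = 0 - 9 ≡ 20; y = λ·(7 - 20) - 28 ≡ 1. → (20, 1)
7P: (20, 1) + (2, 28). λ = (28 - 1)/(2 - 20) ≡ 27/11 mod 29. 11⁻¹ ≡ 8 (mod 29), so λ ≡ 13.
  x = λ² - 20 - 2 = 169 - 22 ≡ 2; y = λ·(20 - 2) - 1 ≡ 1. → (2, 1)
8P: (2, 1) + (2, 28): same x and y₁ ≡ -y₂, so the sum is ∞.
8P = ∞, so the order is 8.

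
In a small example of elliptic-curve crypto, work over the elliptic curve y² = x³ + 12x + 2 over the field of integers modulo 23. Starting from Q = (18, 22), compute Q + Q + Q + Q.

Repeated addition: build up to 4Q.
2Q: tangent at (18, 22): λ = (3·18² + 12)/(2·22) ≡ 18/21. 21⁻¹ ≡ 11 (mod 23) since 21·11 = 231 ≡ 1, so λ ≡ 18·11 ≡ 14.
  x = λ² - 18 - 18 = 196 - 36 ≡ 22; y = λ·(18 - 22) - 22 ≡ 14. → (22, 14)
3Q: (22, 14) + (18, 22). λ = (22 - 14)/(18 - 22) ≡ 8/19 mod 23. 19⁻¹ ≡ 17 (mod 23), so λ ≡ 21.
  x = λ² - 22 - 18 = 441 - 40 ≡ 10; y = λ·(22 - 10) - 14 ≡ 8. → (10, 8)
4Q: (10, 8) + (18, 22). λ = (22 - 8)/(18 - 10) ≡ 14/8 mod 23. 8⁻¹ ≡ 3 (mod 23), so λ ≡ 19.
  x = λ² - 10 - 18 = 361 - 28 ≡ 11; y = λ·(10 - 11) - 8 ≡ 19. → (11, 19)

(11, 19)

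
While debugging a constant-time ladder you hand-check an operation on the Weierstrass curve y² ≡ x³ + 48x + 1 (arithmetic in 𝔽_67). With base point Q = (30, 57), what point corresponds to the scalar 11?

(39, 17)

Double-and-add on 11 = (1011)₂. Start with Q = (30, 57) for the leading 1-bit.
double: tangent at (30, 57): λ = (3·30² + 48)/(2·57) ≡ 1/47. 47⁻¹ ≡ 10 (mod 67) since 47·10 = 470 ≡ 1, so λ ≡ 1·10 ≡ 10.
  x = λ² - 30 - 30 = 100 - 60 ≡ 40; y = λ·(30 - 40) - 57 ≡ 44. → (40, 44)
double: tangent at (40, 44): λ = (3·40² + 48)/(2·44) ≡ 24/21. 21⁻¹ ≡ 16 (mod 67) since 21·16 = 336 ≡ 1, so λ ≡ 24·16 ≡ 49.
  x = λ² - 40 - 40 = 2401 - 80 ≡ 43; y = λ·(40 - 43) - 44 ≡ 10. → (43, 10)
add Q: (43, 10) + (30, 57). λ = (57 - 10)/(30 - 43) ≡ 47/54 mod 67. 54⁻¹ ≡ 36 (mod 67), so λ ≡ 17.
  x = λ² - 43 - 30 = 289 - 73 ≡ 15; y = λ·(43 - 15) - 10 ≡ 64. → (15, 64)
double: tangent at (15, 64): λ = (3·15² + 48)/(2·64) ≡ 53/61. 61⁻¹ ≡ 11 (mod 67) since 61·11 = 671 ≡ 1, so λ ≡ 53·11 ≡ 47.
  x = λ² - 15 - 15 = 2209 - 30 ≡ 35; y = λ·(15 - 35) - 64 ≡ 1. → (35, 1)
add Q: (35, 1) + (30, 57). λ = (57 - 1)/(30 - 35) ≡ 56/62 mod 67. 62⁻¹ ≡ 40 (mod 67), so λ ≡ 29.
  x = λ² - 35 - 30 = 841 - 65 ≡ 39; y = λ·(35 - 39) - 1 ≡ 17. → (39, 17)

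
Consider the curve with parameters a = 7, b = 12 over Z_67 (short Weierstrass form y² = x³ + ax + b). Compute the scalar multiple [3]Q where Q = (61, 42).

(51, 5)

Repeated addition: build up to 3Q.
2Q: tangent at (61, 42): λ = (3·61² + 7)/(2·42) ≡ 48/17. 17⁻¹ ≡ 4 (mod 67), so λ ≡ 48·4 ≡ 58.
  x = λ² - 61 - 61 = 3364 - 122 ≡ 26; y = λ·(61 - 26) - 42 ≡ 45. → (26, 45)
3Q: (26, 45) + (61, 42). λ = (42 - 45)/(61 - 26) ≡ 64/35 mod 67. 35⁻¹ ≡ 23 (mod 67), so λ ≡ 65.
  x = λ² - 26 - 61 = 4225 - 87 ≡ 51; y = λ·(26 - 51) - 45 ≡ 5. → (51, 5)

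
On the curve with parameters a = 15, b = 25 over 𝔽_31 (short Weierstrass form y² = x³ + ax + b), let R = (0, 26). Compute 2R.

(10, 20)

tangent at (0, 26): λ = (3·0² + 15)/(2·26) ≡ 15/21. 21⁻¹ ≡ 3 (mod 31), so λ ≡ 15·3 ≡ 14.
  x = λ² - 0 - 0 = 196 - 0 ≡ 10; y = λ·(0 - 10) - 26 ≡ 20. → (10, 20)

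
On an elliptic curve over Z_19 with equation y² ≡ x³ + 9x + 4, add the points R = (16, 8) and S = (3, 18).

(16, 8) + (3, 18). λ = (18 - 8)/(3 - 16) ≡ 10/6 mod 19. 6⁻¹ ≡ 16 (mod 19), so λ ≡ 8.
  x = λ² - 16 - 3 = 64 - 19 ≡ 7; y = λ·(16 - 7) - 8 ≡ 7. → (7, 7)

(7, 7)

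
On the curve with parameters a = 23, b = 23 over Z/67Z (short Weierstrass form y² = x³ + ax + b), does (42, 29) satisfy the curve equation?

y² = 29² ≡ 37; x³ + 23x + 23 = 75077 ≡ 37 (mod 67). 37 = 37.

yes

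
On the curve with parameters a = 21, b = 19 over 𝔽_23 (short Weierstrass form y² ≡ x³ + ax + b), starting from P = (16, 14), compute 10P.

Repeated addition: build up to 10P.
2P: tangent at (16, 14): λ = (3·16² + 21)/(2·14) ≡ 7/5. 5⁻¹ ≡ 14 (mod 23) since 5·14 = 70 ≡ 1, so λ ≡ 7·14 ≡ 6.
  x = λ² - 16 - 16 = 36 - 32 ≡ 4; y = λ·(16 - 4) - 14 ≡ 12. → (4, 12)
3P: (4, 12) + (16, 14). λ = (14 - 12)/(16 - 4) ≡ 2/12 mod 23. 12⁻¹ ≡ 2 (mod 23), so λ ≡ 4.
  x = λ² - 4 - 16 = 16 - 20 ≡ 19; y = λ·(4 - 19) - 12 ≡ 20. → (19, 20)
4P: (19, 20) + (16, 14). λ = (14 - 20)/(16 - 19) ≡ 17/20 mod 23. 20⁻¹ ≡ 15 (mod 23), so λ ≡ 2.
  x = λ² - 19 - 16 = 4 - 35 ≡ 15; y = λ·(19 - 15) - 20 ≡ 11. → (15, 11)
5P: (15, 11) + (16, 14). λ = (14 - 11)/(16 - 15) ≡ 3/1 mod 23. 1⁻¹ ≡ 1 (mod 23) since 1·1 = 1 ≡ 1, so λ ≡ 3.
  x = λ² - 15 - 16 = 9 - 31 ≡ 1; y = λ·(15 - 1) - 11 ≡ 8. → (1, 8)
6P: (1, 8) + (16, 14). λ = (14 - 8)/(16 - 1) ≡ 6/15 mod 23. 15⁻¹ ≡ 20 (mod 23), so λ ≡ 5.
  x = λ² - 1 - 16 = 25 - 17 ≡ 8; y = λ·(1 - 8) - 8 ≡ 3. → (8, 3)
7P: (8, 3) + (16, 14). λ = (14 - 3)/(16 - 8) ≡ 11/8 mod 23. 8⁻¹ ≡ 3 (mod 23) since 8·3 = 24 ≡ 1, so λ ≡ 10.
  x = λ² - 8 - 16 = 100 - 24 ≡ 7; y = λ·(8 - 7) - 3 ≡ 7. → (7, 7)
8P: (7, 7) + (16, 14). λ = (14 - 7)/(16 - 7) ≡ 7/9 mod 23. 9⁻¹ ≡ 18 (mod 23), so λ ≡ 11.
  x = λ² - 7 - 16 = 121 - 23 ≡ 6; y = λ·(7 - 6) - 7 ≡ 4. → (6, 4)
9P: (6, 4) + (16, 14). λ = (14 - 4)/(16 - 6) ≡ 10/10 mod 23. 10⁻¹ ≡ 7 (mod 23), so λ ≡ 1.
  x = λ² - 6 - 16 = 1 - 22 ≡ 2; y = λ·(6 - 2) - 4 ≡ 0. → (2, 0)
10P: (2, 0) + (16, 14). λ = (14 - 0)/(16 - 2) ≡ 14/14 mod 23. 14⁻¹ ≡ 5 (mod 23), so λ ≡ 1.
  x = λ² - 2 - 16 = 1 - 18 ≡ 6; y = λ·(2 - 6) - 0 ≡ 19. → (6, 19)

(6, 19)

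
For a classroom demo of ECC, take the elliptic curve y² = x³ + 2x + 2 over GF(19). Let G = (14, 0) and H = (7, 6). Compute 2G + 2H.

(11, 14)

First 2G:
Repeated addition: build up to 2G.
2G: (14, 0) + (14, 0): same x and y₁ ≡ -y₂, so the sum is O.
2G = O.
Next 2H:
Repeated addition: build up to 2H.
2H: tangent at (7, 6): λ = (3·7² + 2)/(2·6) ≡ 16/12. 12⁻¹ ≡ 8 (mod 19), so λ ≡ 16·8 ≡ 14.
  x = λ² - 7 - 7 = 196 - 14 ≡ 11; y = λ·(7 - 11) - 6 ≡ 14. → (11, 14)
2H = (11, 14).
Finally 2G + 2H:
O + (11, 14) = (11, 14) (identity).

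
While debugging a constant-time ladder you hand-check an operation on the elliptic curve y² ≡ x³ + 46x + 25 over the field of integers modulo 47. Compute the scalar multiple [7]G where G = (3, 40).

Double-and-add on 7 = (111)₂. Start with G = (3, 40) for the leading 1-bit.
double: tangent at (3, 40): λ = (3·3² + 46)/(2·40) ≡ 26/33. 33⁻¹ ≡ 10 (mod 47), so λ ≡ 26·10 ≡ 25.
  x = λ² - 3 - 3 = 625 - 6 ≡ 8; y = λ·(3 - 8) - 40 ≡ 23. → (8, 23)
add G: (8, 23) + (3, 40). λ = (40 - 23)/(3 - 8) ≡ 17/42 mod 47. 42⁻¹ ≡ 28 (mod 47), so λ ≡ 6.
  x = λ² - 8 - 3 = 36 - 11 ≡ 25; y = λ·(8 - 25) - 23 ≡ 16. → (25, 16)
double: tangent at (25, 16): λ = (3·25² + 46)/(2·16) ≡ 41/32. 32⁻¹ ≡ 25 (mod 47), so λ ≡ 41·25 ≡ 38.
  x = λ² - 25 - 25 = 1444 - 50 ≡ 31; y = λ·(25 - 31) - 16 ≡ 38. → (31, 38)
add G: (31, 38) + (3, 40). λ = (40 - 38)/(3 - 31) ≡ 2/19 mod 47. 19⁻¹ ≡ 5 (mod 47) since 19·5 = 95 ≡ 1, so λ ≡ 10.
  x = λ² - 31 - 3 = 100 - 34 ≡ 19; y = λ·(31 - 19) - 38 ≡ 35. → (19, 35)

(19, 35)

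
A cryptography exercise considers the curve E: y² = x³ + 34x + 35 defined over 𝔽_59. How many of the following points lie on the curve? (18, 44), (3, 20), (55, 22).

(18, 44): 44² ≡ 48, rhs ≡ 48 → on.
(3, 20): 20² ≡ 46, rhs ≡ 46 → on.
(55, 22): 22² ≡ 12, rhs ≡ 12 → on.

3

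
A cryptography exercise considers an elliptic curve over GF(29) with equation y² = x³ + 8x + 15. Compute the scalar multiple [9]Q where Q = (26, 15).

Double-and-add on 9 = (1001)₂. Start with Q = (26, 15) for the leading 1-bit.
double: tangent at (26, 15): λ = (3·26² + 8)/(2·15) ≡ 6/1. 1⁻¹ ≡ 1 (mod 29), so λ ≡ 6·1 ≡ 6.
  x = λ² - 26 - 26 = 36 - 52 ≡ 13; y = λ·(26 - 13) - 15 ≡ 5. → (13, 5)
double: tangent at (13, 5): λ = (3·13² + 8)/(2·5) ≡ 22/10. 10⁻¹ ≡ 3 (mod 29), so λ ≡ 22·3 ≡ 8.
  x = λ² - 13 - 13 = 64 - 26 ≡ 9; y = λ·(13 - 9) - 5 ≡ 27. → (9, 27)
double: tangent at (9, 27): λ = (3·9² + 8)/(2·27) ≡ 19/25. 25⁻¹ ≡ 7 (mod 29), so λ ≡ 19·7 ≡ 17.
  x = λ² - 9 - 9 = 289 - 18 ≡ 10; y = λ·(9 - 10) - 27 ≡ 14. → (10, 14)
add Q: (10, 14) + (26, 15). λ = (15 - 14)/(26 - 10) ≡ 1/16 mod 29. 16⁻¹ ≡ 20 (mod 29) since 16·20 = 320 ≡ 1, so λ ≡ 20.
  x = λ² - 10 - 26 = 400 - 36 ≡ 16; y = λ·(10 - 16) - 14 ≡ 11. → (16, 11)

(16, 11)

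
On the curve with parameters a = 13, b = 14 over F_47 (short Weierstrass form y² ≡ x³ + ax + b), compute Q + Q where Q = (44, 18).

(20, 40)

tangent at (44, 18): λ = (3·44² + 13)/(2·18) ≡ 40/36. 36⁻¹ ≡ 17 (mod 47), so λ ≡ 40·17 ≡ 22.
  x = λ² - 44 - 44 = 484 - 88 ≡ 20; y = λ·(44 - 20) - 18 ≡ 40. → (20, 40)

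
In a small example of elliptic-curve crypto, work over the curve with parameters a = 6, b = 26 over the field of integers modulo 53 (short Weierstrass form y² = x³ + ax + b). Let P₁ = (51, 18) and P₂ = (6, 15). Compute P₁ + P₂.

(45, 46)

(51, 18) + (6, 15). λ = (15 - 18)/(6 - 51) ≡ 50/8 mod 53. 8⁻¹ ≡ 20 (mod 53), so λ ≡ 46.
  x = λ² - 51 - 6 = 2116 - 57 ≡ 45; y = λ·(51 - 45) - 18 ≡ 46. → (45, 46)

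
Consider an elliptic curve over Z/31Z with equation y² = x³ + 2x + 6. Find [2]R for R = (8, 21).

(4, 27)

tangent at (8, 21): λ = (3·8² + 2)/(2·21) ≡ 8/11. 11⁻¹ ≡ 17 (mod 31), so λ ≡ 8·17 ≡ 12.
  x = λ² - 8 - 8 = 144 - 16 ≡ 4; y = λ·(8 - 4) - 21 ≡ 27. → (4, 27)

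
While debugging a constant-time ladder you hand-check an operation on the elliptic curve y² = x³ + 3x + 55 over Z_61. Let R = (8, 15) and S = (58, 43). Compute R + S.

(4, 58)

(8, 15) + (58, 43). λ = (43 - 15)/(58 - 8) ≡ 28/50 mod 61. 50⁻¹ ≡ 11 (mod 61), so λ ≡ 3.
  x = λ² - 8 - 58 = 9 - 66 ≡ 4; y = λ·(8 - 4) - 15 ≡ 58. → (4, 58)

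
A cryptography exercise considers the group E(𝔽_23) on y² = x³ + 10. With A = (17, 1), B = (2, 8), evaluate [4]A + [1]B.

First 4A:
Double-and-add on 4 = (100)₂. Start with A = (17, 1) for the leading 1-bit.
double: tangent at (17, 1): λ = (3·17² + 0)/(2·1) ≡ 16/2. 2⁻¹ ≡ 12 (mod 23) since 2·12 = 24 ≡ 1, so λ ≡ 16·12 ≡ 8.
  x = λ² - 17 - 17 = 64 - 34 ≡ 7; y = λ·(17 - 7) - 1 ≡ 10. → (7, 10)
double: tangent at (7, 10): λ = (3·7² + 0)/(2·10) ≡ 9/20. 20⁻¹ ≡ 15 (mod 23) since 20·15 = 300 ≡ 1, so λ ≡ 9·15 ≡ 20.
  x = λ² - 7 - 7 = 400 - 14 ≡ 18; y = λ·(7 - 18) - 10 ≡ 0. → (18, 0)
4A = (18, 0).
Finally 4A + B:
(18, 0) + (2, 8). λ = (8 - 0)/(2 - 18) ≡ 8/7 mod 23. 7⁻¹ ≡ 10 (mod 23), so λ ≡ 11.
  x = λ² - 18 - 2 = 121 - 20 ≡ 9; y = λ·(18 - 9) - 0 ≡ 7. → (9, 7)

(9, 7)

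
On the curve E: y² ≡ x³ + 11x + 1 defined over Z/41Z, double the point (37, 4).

(31, 30)

tangent at (37, 4): λ = (3·37² + 11)/(2·4) ≡ 18/8. 8⁻¹ ≡ 36 (mod 41), so λ ≡ 18·36 ≡ 33.
  x = λ² - 37 - 37 = 1089 - 74 ≡ 31; y = λ·(37 - 31) - 4 ≡ 30. → (31, 30)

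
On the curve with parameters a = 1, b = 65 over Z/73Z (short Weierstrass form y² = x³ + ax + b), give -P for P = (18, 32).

-(18, 32) = (18, -32 mod 73) = (18, 41).

(18, 41)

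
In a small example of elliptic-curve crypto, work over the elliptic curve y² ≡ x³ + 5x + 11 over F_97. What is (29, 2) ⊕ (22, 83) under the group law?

(29, 2) + (22, 83). λ = (83 - 2)/(22 - 29) ≡ 81/90 mod 97. 90⁻¹ ≡ 83 (mod 97) since 90·83 = 7470 ≡ 1, so λ ≡ 30.
  x = λ² - 29 - 22 = 900 - 51 ≡ 73; y = λ·(29 - 73) - 2 ≡ 36. → (73, 36)

(73, 36)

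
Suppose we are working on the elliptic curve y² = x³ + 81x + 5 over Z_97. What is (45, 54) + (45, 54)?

(55, 55)

tangent at (45, 54): λ = (3·45² + 81)/(2·54) ≡ 45/11. 11⁻¹ ≡ 53 (mod 97) since 11·53 = 583 ≡ 1, so λ ≡ 45·53 ≡ 57.
  x = λ² - 45 - 45 = 3249 - 90 ≡ 55; y = λ·(45 - 55) - 54 ≡ 55. → (55, 55)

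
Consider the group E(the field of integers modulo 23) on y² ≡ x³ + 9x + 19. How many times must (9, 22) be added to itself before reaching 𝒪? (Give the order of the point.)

4

2P: tangent at (9, 22): λ = (3·9² + 9)/(2·22) ≡ 22/21. 21⁻¹ ≡ 11 (mod 23) since 21·11 = 231 ≡ 1, so λ ≡ 22·11 ≡ 12.
  x = λ² - 9 - 9 = 144 - 18 ≡ 11; y = λ·(9 - 11) - 22 ≡ 0. → (11, 0)
3P: (11, 0) + (9, 22). λ = (22 - 0)/(9 - 11) ≡ 22/21 mod 23. 21⁻¹ ≡ 11 (mod 23), so λ ≡ 12.
  x = λ² - 11 - 9 = 144 - 20 ≡ 9; y = λ·(11 - 9) - 0 ≡ 1. → (9, 1)
4P: (9, 1) + (9, 22): same x and y₁ ≡ -y₂, so the sum is 𝒪.
4P = 𝒪, so the order is 4.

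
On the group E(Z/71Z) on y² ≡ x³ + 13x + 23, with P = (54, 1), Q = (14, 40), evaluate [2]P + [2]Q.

First 2P:
Repeated addition: build up to 2P.
2P: tangent at (54, 1): λ = (3·54² + 13)/(2·1) ≡ 28/2. 2⁻¹ ≡ 36 (mod 71) since 2·36 = 72 ≡ 1, so λ ≡ 28·36 ≡ 14.
  x = λ² - 54 - 54 = 196 - 108 ≡ 17; y = λ·(54 - 17) - 1 ≡ 20. → (17, 20)
2P = (17, 20).
Next 2Q:
Repeated addition: build up to 2Q.
2Q: tangent at (14, 40): λ = (3·14² + 13)/(2·40) ≡ 33/9. 9⁻¹ ≡ 8 (mod 71), so λ ≡ 33·8 ≡ 51.
  x = λ² - 14 - 14 = 2601 - 28 ≡ 17; y = λ·(14 - 17) - 40 ≡ 20. → (17, 20)
2Q = (17, 20).
Finally 2P + 2Q:
tangent at (17, 20): λ = (3·17² + 13)/(2·20) ≡ 28/40. 40⁻¹ ≡ 16 (mod 71), so λ ≡ 28·16 ≡ 22.
  x = λ² - 17 - 17 = 484 - 34 ≡ 24; y = λ·(17 - 24) - 20 ≡ 39. → (24, 39)

(24, 39)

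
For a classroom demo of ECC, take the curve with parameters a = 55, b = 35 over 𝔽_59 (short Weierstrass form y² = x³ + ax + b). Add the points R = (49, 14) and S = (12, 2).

(49, 14) + (12, 2). λ = (2 - 14)/(12 - 49) ≡ 47/22 mod 59. 22⁻¹ ≡ 51 (mod 59), so λ ≡ 37.
  x = λ² - 49 - 12 = 1369 - 61 ≡ 10; y = λ·(49 - 10) - 14 ≡ 13. → (10, 13)

(10, 13)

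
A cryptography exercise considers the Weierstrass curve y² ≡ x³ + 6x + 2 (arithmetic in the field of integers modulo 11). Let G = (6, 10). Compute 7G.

O

Double-and-add on 7 = (111)₂. Start with G = (6, 10) for the leading 1-bit.
double: tangent at (6, 10): λ = (3·6² + 6)/(2·10) ≡ 4/9. 9⁻¹ ≡ 5 (mod 11) since 9·5 = 45 ≡ 1, so λ ≡ 4·5 ≡ 9.
  x = λ² - 6 - 6 = 81 - 12 ≡ 3; y = λ·(6 - 3) - 10 ≡ 6. → (3, 6)
add G: (3, 6) + (6, 10). λ = (10 - 6)/(6 - 3) ≡ 4/3 mod 11. 3⁻¹ ≡ 4 (mod 11), so λ ≡ 5.
  x = λ² - 3 - 6 = 25 - 9 ≡ 5; y = λ·(3 - 5) - 6 ≡ 6. → (5, 6)
double: tangent at (5, 6): λ = (3·5² + 6)/(2·6) ≡ 4/1. 1⁻¹ ≡ 1 (mod 11), so λ ≡ 4·1 ≡ 4.
  x = λ² - 5 - 5 = 16 - 10 ≡ 6; y = λ·(5 - 6) - 6 ≡ 1. → (6, 1)
add G: (6, 1) + (6, 10): same x and y₁ ≡ -y₂, so the sum is the point at infinity.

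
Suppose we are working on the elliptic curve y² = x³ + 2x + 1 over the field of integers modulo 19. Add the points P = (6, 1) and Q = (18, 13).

(6, 1) + (18, 13). λ = (13 - 1)/(18 - 6) ≡ 12/12 mod 19. 12⁻¹ ≡ 8 (mod 19) since 12·8 = 96 ≡ 1, so λ ≡ 1.
  x = λ² - 6 - 18 = 1 - 24 ≡ 15; y = λ·(6 - 15) - 1 ≡ 9. → (15, 9)

(15, 9)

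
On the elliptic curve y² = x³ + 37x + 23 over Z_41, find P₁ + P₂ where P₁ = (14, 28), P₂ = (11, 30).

(21, 4)

(14, 28) + (11, 30). λ = (30 - 28)/(11 - 14) ≡ 2/38 mod 41. 38⁻¹ ≡ 27 (mod 41) since 38·27 = 1026 ≡ 1, so λ ≡ 13.
  x = λ² - 14 - 11 = 169 - 25 ≡ 21; y = λ·(14 - 21) - 28 ≡ 4. → (21, 4)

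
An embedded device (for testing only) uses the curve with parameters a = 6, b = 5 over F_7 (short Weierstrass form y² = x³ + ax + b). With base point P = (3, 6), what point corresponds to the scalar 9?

(2, 2)

Double-and-add on 9 = (1001)₂. Start with P = (3, 6) for the leading 1-bit.
double: tangent at (3, 6): λ = (3·3² + 6)/(2·6) ≡ 5/5. 5⁻¹ ≡ 3 (mod 7), so λ ≡ 5·3 ≡ 1.
  x = λ² - 3 - 3 = 1 - 6 ≡ 2; y = λ·(3 - 2) - 6 ≡ 2. → (2, 2)
double: tangent at (2, 2): λ = (3·2² + 6)/(2·2) ≡ 4/4. 4⁻¹ ≡ 2 (mod 7), so λ ≡ 4·2 ≡ 1.
  x = λ² - 2 - 2 = 1 - 4 ≡ 4; y = λ·(2 - 4) - 2 ≡ 3. → (4, 3)
double: tangent at (4, 3): λ = (3·4² + 6)/(2·3) ≡ 5/6. 6⁻¹ ≡ 6 (mod 7), so λ ≡ 5·6 ≡ 2.
  x = λ² - 4 - 4 = 4 - 8 ≡ 3; y = λ·(4 - 3) - 3 ≡ 6. → (3, 6)
add P: tangent at (3, 6): λ = (3·3² + 6)/(2·6) ≡ 5/5. 5⁻¹ ≡ 3 (mod 7), so λ ≡ 5·3 ≡ 1.
  x = λ² - 3 - 3 = 1 - 6 ≡ 2; y = λ·(3 - 2) - 6 ≡ 2. → (2, 2)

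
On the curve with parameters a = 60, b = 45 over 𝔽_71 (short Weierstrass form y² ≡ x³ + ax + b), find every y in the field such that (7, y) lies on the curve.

x³ + 60x + 45 = 808 ≡ 27 (mod 71).
Square roots of 27 mod 71: 13 and 58 (since 13² = 169 ≡ 27).

13, 58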